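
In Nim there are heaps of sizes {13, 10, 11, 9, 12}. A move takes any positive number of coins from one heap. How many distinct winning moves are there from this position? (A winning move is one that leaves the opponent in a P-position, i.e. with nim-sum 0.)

Nim-sum: 13 ⊕ 10 ⊕ 11 ⊕ 9 ⊕ 12 = 9.
The overall nim-sum is X = 9. A heap of size p has a winning move iff p XOR X < p (reduce it to p XOR X).
  13: 13 XOR 9 = 4 < 13 — winning move (to 4).
  10: 10 XOR 9 = 3 < 10 — winning move (to 3).
  11: 11 XOR 9 = 2 < 11 — winning move (to 2).
  9: 9 XOR 9 = 0 < 9 — winning move (to 0).
  12: 12 XOR 9 = 5 < 12 — winning move (to 5).
That gives 5 winning moves.

5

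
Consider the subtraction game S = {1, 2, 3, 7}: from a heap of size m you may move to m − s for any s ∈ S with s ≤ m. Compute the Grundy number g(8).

0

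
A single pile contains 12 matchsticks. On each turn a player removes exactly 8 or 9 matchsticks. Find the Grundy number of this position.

Compute g(0), g(1), … for moves {8, 9}:
k:     0  1  2  3  4  5  6  7  8  9 10 11 12
g(k):  0  0  0  0  0  0  0  0  1  1  1  1  1
So g(12) = 1.

1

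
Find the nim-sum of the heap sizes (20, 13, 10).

In binary:
  10100  (20)
  01101  (13)
  01010  (10)
  -----
  10011  (19)

19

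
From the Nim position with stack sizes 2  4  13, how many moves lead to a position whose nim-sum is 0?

In binary:
  0010  (2)
  0100  (4)
  1101  (13)
  ----
  1011  (11)
The overall nim-sum is X = 11. A stack of size p has a winning move iff p XOR X < p (reduce it to p XOR X).
  2: 2 XOR 11 = 9 ≥ 2 — no move.
  4: 4 XOR 11 = 15 ≥ 4 — no move.
  13: 13 XOR 11 = 6 < 13 — winning move (to 6).
That gives 1 winning move.

1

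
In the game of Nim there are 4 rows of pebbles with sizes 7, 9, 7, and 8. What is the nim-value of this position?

Nim-sum: 7 ^ 9 ^ 7 ^ 8 = 1.

1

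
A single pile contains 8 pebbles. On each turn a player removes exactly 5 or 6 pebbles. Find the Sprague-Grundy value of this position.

1

Build the Grundy sequence with g(k) = mex{g(k−s) : s ∈ {5, 6}, s ≤ k}:
g(0) = mex{} = 0
g(1) = mex{} = 0
g(2) = mex{} = 0
g(3) = mex{} = 0
g(4) = mex{} = 0
g(5) = mex{0} = 1
g(6) = mex{0} = 1
g(7) = mex{0} = 1
g(8) = mex{0} = 1
So g(8) = 1.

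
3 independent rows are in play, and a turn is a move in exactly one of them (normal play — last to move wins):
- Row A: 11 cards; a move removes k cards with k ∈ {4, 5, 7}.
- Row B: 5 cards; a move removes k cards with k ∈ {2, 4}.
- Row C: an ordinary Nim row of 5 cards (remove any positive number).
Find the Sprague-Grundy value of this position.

7

Build the Grundy sequence for row A with g(k) = mex{g(k−s) : s ∈ {4, 5, 7}, s ≤ k}:
g(0) = mex{} = 0
g(1) = mex{} = 0
g(2) = mex{} = 0
g(3) = mex{} = 0
g(4) = mex{0} = 1
g(5) = mex{0} = 1
g(6) = mex{0} = 1
g(7) = mex{0} = 1
g(8) = mex{0,1} = 2
g(9) = mex{0,1} = 2
g(10) = mex{0,1} = 2
g(11) = mex{1} = 0
So g(11) = 0.
For row B, compute g(0), g(1), … with moves {2, 4}:
k:     0  1  2  3  4  5
g(k):  0  0  1  1  2  2
So g(5) = 2.
Row C is a plain Nim row of size 5, so its Grundy value is 5.
By the Sprague-Grundy theorem, the Grundy value of a sum of independent games is the XOR of the component values.
Combined value = 0 XOR 2 XOR 5 = 7.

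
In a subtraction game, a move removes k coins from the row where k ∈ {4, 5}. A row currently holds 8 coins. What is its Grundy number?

Build the Grundy sequence with g(k) = mex{g(k−s) : s ∈ {4, 5}, s ≤ k}:
g(0) = mex{} = 0
g(1) = mex{} = 0
g(2) = mex{} = 0
g(3) = mex{} = 0
g(4) = mex{0} = 1
g(5) = mex{0} = 1
g(6) = mex{0} = 1
g(7) = mex{0} = 1
g(8) = mex{0,1} = 2
So g(8) = 2.

2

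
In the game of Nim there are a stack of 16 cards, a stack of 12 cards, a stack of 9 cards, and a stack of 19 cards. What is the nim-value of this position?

6

Bitwise XOR of the heap sizes:
  10000  (16)
  01100  (12)
  01001  (9)
  10011  (19)
  -----
  00110  (6)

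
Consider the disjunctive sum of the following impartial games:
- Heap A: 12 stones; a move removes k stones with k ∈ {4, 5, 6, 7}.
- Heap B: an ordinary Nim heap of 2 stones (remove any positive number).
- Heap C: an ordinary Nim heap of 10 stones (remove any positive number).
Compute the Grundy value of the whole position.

8

For heap A, compute g(0), g(1), … with moves {4, 5, 6, 7}:
k:     0  1  2  3  4  5  6  7  8  9 10 11 12
g(k):  0  0  0  0  1  1  1  1  2  2  2  0  0
So g(12) = 0.
Heap B is a plain Nim heap of size 2, so its Grundy value is 2.
Heap C is a plain Nim heap of size 10, so its Grundy value is 10.
By the Sprague-Grundy theorem, the Grundy value of a sum of independent games is the XOR of the component values.
Combined value = 0 ⊕ 2 ⊕ 10 = 8.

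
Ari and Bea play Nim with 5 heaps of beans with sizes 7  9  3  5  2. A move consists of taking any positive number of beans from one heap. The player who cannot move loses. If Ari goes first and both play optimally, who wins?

Ari wins

Compute the nim-sum pairwise:
7 ^ 9 = 14
14 ^ 3 = 13
13 ^ 5 = 8
8 ^ 2 = 10
The nim-sum is 10 ≠ 0, so this is an N-position: the player to move can win; Ari has a winning move.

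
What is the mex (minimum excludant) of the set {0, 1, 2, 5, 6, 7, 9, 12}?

3

The values 0, 1, 2 are all present; 3 is the first non-negative integer missing from the set.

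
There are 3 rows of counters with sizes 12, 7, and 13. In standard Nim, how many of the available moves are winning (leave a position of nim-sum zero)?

3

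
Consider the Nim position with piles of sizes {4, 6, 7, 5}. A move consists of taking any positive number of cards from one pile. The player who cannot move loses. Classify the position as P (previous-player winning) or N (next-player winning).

P-position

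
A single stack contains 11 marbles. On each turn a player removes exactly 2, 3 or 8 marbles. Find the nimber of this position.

0

Compute g(0), g(1), … for moves {2, 3, 8}:
g(0) = mex{} = 0
g(1) = mex{} = 0
g(2) = mex{0} = 1
g(3) = mex{0} = 1
g(4) = mex{0,1} = 2
g(5) = mex{1} = 0
g(6) = mex{1,2} = 0
g(7) = mex{0,2} = 1
g(8) = mex{0} = 1
g(9) = mex{0,1} = 2
g(10) = mex{1} = 0
g(11) = mex{1,2} = 0
So g(11) = 0.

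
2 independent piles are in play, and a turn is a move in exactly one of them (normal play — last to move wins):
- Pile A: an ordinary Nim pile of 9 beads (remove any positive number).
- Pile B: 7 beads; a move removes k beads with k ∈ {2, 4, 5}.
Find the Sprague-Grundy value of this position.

9

Pile A is a plain Nim pile of size 9, so its Grundy value is 9.
For pile B, compute g(0), g(1), … with moves {2, 4, 5}:
g(0) = mex{} = 0
g(1) = mex{} = 0
g(2) = mex{0} = 1
g(3) = mex{0} = 1
g(4) = mex{0,1} = 2
g(5) = mex{0,1} = 2
g(6) = mex{0,1,2} = 3
g(7) = mex{1,2} = 0
So g(7) = 0.
The value of a disjunctive sum is the nim-sum of the parts.
Combined value = 9 ⊕ 0 = 9.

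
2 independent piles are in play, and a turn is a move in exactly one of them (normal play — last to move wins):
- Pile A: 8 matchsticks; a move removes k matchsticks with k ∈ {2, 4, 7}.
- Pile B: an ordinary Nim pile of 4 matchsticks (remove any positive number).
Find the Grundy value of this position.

5

For pile A, compute g(0), g(1), … with moves {2, 4, 7}:
g(0) = mex{} = 0
g(1) = mex{} = 0
g(2) = mex{0} = 1
g(3) = mex{0} = 1
g(4) = mex{0,1} = 2
g(5) = mex{0,1} = 2
g(6) = mex{1,2} = 0
g(7) = mex{0,1,2} = 3
g(8) = mex{0,2} = 1
So g(8) = 1.
Pile B is a plain Nim pile of size 4, so its Grundy value is 4.
By the Sprague-Grundy theorem, the Grundy value of a sum of independent games is the XOR of the component values.
Combined value = 1 ⊕ 4 = 5.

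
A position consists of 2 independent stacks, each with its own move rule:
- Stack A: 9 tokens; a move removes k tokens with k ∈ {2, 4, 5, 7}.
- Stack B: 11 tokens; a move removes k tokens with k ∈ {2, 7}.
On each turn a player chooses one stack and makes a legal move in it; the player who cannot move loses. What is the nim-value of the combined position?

1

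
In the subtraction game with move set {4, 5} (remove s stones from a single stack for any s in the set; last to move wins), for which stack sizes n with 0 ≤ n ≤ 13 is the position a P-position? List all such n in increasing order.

0, 1, 2, 3, 9, 10, 11, 12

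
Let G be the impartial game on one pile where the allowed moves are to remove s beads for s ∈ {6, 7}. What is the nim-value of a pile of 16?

0

Compute g(0), g(1), … for moves {6, 7}:
k:     0  1  2  3  4  5  6  7  8  9 10 11 12 13 14 15 16
g(k):  0  0  0  0  0  0  1  1  1  1  1  1  2  0  0  0  0
So g(16) = 0.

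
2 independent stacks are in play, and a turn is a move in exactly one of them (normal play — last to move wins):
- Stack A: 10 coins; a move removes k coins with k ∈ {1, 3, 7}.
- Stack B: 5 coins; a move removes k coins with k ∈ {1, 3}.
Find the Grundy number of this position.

1

For stack A, compute g(0), g(1), … with moves {1, 3, 7}:
g(0) = mex{} = 0
g(1) = mex{0} = 1
g(2) = mex{1} = 0
g(3) = mex{0} = 1
g(4) = mex{1} = 0
g(5) = mex{0} = 1
g(6) = mex{1} = 0
g(7) = mex{0} = 1
g(8) = mex{1} = 0
g(9) = mex{0} = 1
g(10) = mex{1} = 0
So g(10) = 0.
Build the Grundy sequence for stack B with g(k) = mex{g(k−s) : s ∈ {1, 3}, s ≤ k}:
g(0) = mex{} = 0
g(1) = mex{0} = 1
g(2) = mex{1} = 0
g(3) = mex{0} = 1
g(4) = mex{1} = 0
g(5) = mex{0} = 1
So g(5) = 1.
The value of a disjunctive sum is the nim-sum of the parts.
Combined value = 0 XOR 1 = 1.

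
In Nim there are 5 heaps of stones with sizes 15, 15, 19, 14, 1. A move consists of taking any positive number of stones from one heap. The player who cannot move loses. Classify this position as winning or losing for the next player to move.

Winning position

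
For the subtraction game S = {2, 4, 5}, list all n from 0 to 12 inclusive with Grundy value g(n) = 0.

0, 1, 7, 8

Build the Grundy sequence with g(k) = mex{g(k−s) : s ∈ {2, 4, 5}, s ≤ k}:
g(0) = mex{} = 0
g(1) = mex{} = 0
g(2) = mex{0} = 1
g(3) = mex{0} = 1
g(4) = mex{0,1} = 2
g(5) = mex{0,1} = 2
g(6) = mex{0,1,2} = 3
g(7) = mex{1,2} = 0
g(8) = mex{1,2,3} = 0
g(9) = mex{0,2} = 1
g(10) = mex{0,2,3} = 1
g(11) = mex{0,1,3} = 2
g(12) = mex{0,1} = 2
The P-positions (g = 0) in 0..12 are 0, 1, 7, 8.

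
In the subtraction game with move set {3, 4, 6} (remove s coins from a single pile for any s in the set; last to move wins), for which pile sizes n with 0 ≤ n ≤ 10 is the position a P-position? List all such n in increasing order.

Grundy values for subtraction set {3, 4, 6}:
g(0) = mex{} = 0
g(1) = mex{} = 0
g(2) = mex{} = 0
g(3) = mex{0} = 1
g(4) = mex{0} = 1
g(5) = mex{0} = 1
g(6) = mex{0,1} = 2
g(7) = mex{0,1} = 2
g(8) = mex{0,1} = 2
g(9) = mex{1,2} = 0
g(10) = mex{1,2} = 0
The P-positions (g = 0) in 0..10 are 0, 1, 2, 9, 10.

0, 1, 2, 9, 10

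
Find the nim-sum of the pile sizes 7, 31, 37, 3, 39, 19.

10

Write each in binary and XOR column by column:
  000111  (7)
  011111  (31)
  100101  (37)
  000011  (3)
  100111  (39)
  010011  (19)
  ------
  001010  (10)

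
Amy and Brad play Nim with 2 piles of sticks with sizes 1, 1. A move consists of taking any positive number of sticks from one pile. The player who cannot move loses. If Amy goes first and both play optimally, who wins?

Bitwise XOR of the heap sizes:
  1  (1)
  1  (1)
  -
  0  (0)
The nim-sum is 0, so this is a P-position: the player to move is in a losing position under optimal play; Amy is about to move from it and so loses — Brad wins.

Brad wins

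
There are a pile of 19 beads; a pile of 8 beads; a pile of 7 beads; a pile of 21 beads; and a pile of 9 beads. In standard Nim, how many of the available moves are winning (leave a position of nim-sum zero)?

0

Compute the nim-sum pairwise:
19 ^ 8 = 27
27 ^ 7 = 28
28 ^ 21 = 9
9 ^ 9 = 0
The nim-sum is already 0, so every move leaves a nonzero nim-sum — there are no winning moves.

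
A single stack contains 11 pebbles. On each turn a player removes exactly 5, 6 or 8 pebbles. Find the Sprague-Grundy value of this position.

2

Compute g(0), g(1), … for moves {5, 6, 8}:
k:     0  1  2  3  4  5  6  7  8  9 10 11
g(k):  0  0  0  0  0  1  1  1  1  1  2  2
So g(11) = 2.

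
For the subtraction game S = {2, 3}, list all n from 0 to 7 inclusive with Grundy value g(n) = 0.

Build the Grundy sequence with g(k) = mex{g(k−s) : s ∈ {2, 3}, s ≤ k}:
k:     0  1  2  3  4  5  6  7
g(k):  0  0  1  1  2  0  0  1
The P-positions (g = 0) in 0..7 are 0, 1, 5, 6.

0, 1, 5, 6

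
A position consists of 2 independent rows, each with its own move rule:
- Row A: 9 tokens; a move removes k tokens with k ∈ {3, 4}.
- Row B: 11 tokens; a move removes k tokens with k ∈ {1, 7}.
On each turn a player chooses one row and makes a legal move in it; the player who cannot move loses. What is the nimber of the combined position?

Build the Grundy sequence for row A with g(k) = mex{g(k−s) : s ∈ {3, 4}, s ≤ k}:
k:     0  1  2  3  4  5  6  7  8  9
g(k):  0  0  0  1  1  1  2  0  0  0
So g(9) = 0.
For row B, compute g(0), g(1), … with moves {1, 7}:
k:     0  1  2  3  4  5  6  7  8  9 10 11
g(k):  0  1  0  1  0  1  0  1  0  1  0  1
So g(11) = 1.
By the Sprague-Grundy theorem, the Grundy value of a sum of independent games is the XOR of the component values.
Combined value = 0 ⊕ 1 = 1.

1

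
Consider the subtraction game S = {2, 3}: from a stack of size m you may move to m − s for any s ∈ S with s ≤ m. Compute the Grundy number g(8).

1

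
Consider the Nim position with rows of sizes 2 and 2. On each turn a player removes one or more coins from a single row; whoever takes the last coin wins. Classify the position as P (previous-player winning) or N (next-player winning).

P-position

In binary:
  10  (2)
  10  (2)
  --
  00  (0)
The nim-sum is 0, so this is a P-position: the player to move is in a losing position under optimal play.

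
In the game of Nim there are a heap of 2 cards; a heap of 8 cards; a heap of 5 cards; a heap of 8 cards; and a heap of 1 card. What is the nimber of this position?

6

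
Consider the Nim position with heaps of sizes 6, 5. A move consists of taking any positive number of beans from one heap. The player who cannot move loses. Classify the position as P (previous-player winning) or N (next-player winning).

Write each in binary and XOR column by column:
  110  (6)
  101  (5)
  ---
  011  (3)
The nim-sum is 3 ≠ 0, so this is an N-position: the player to move can win.

N-position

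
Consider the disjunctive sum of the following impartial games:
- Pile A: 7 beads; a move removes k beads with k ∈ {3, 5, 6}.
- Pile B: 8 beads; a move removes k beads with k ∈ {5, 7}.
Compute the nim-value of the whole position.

3

Build the Grundy sequence for pile A with g(k) = mex{g(k−s) : s ∈ {3, 5, 6}, s ≤ k}:
k:     0  1  2  3  4  5  6  7
g(k):  0  0  0  1  1  1  2  2
So g(7) = 2.
Grundy values for pile B (subtraction set {5, 7}):
k:     0  1  2  3  4  5  6  7  8
g(k):  0  0  0  0  0  1  1  1  1
So g(8) = 1.
The value of a disjunctive sum is the nim-sum of the parts.
Combined value = 2 XOR 1 = 3.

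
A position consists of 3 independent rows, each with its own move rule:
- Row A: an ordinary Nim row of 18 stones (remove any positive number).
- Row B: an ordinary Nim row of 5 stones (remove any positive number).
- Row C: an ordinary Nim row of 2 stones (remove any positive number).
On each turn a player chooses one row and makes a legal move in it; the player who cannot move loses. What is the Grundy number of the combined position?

21

Row A is a plain Nim row of size 18, so its Grundy value is 18.
Row B is a plain Nim row of size 5, so its Grundy value is 5.
Row C is a plain Nim row of size 2, so its Grundy value is 2.
By the Sprague-Grundy theorem, the Grundy value of a sum of independent games is the XOR of the component values.
Combined value = 18 XOR 5 XOR 2 = 21.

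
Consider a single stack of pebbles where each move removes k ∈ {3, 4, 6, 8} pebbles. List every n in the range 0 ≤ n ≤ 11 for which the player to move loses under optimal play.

Grundy values for subtraction set {3, 4, 6, 8}:
g(0) = mex{} = 0
g(1) = mex{} = 0
g(2) = mex{} = 0
g(3) = mex{0} = 1
g(4) = mex{0} = 1
g(5) = mex{0} = 1
g(6) = mex{0,1} = 2
g(7) = mex{0,1} = 2
g(8) = mex{0,1} = 2
g(9) = mex{0,1,2} = 3
g(10) = mex{0,1,2} = 3
g(11) = mex{1,2} = 0
The P-positions (g = 0) in 0..11 are 0, 1, 2, 11.

0, 1, 2, 11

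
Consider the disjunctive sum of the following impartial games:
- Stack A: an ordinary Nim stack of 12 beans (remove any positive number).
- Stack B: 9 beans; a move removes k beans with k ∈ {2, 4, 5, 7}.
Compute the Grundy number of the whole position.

12

Stack A is a plain Nim stack of size 12, so its Grundy value is 12.
Build the Grundy sequence for stack B with g(k) = mex{g(k−s) : s ∈ {2, 4, 5, 7}, s ≤ k}:
g(0) = mex{} = 0
g(1) = mex{} = 0
g(2) = mex{0} = 1
g(3) = mex{0} = 1
g(4) = mex{0,1} = 2
g(5) = mex{0,1} = 2
g(6) = mex{0,1,2} = 3
g(7) = mex{0,1,2} = 3
g(8) = mex{0,1,2,3} = 4
g(9) = mex{1,2,3} = 0
So g(9) = 0.
By the Sprague-Grundy theorem, the Grundy value of a sum of independent games is the XOR of the component values.
Combined value = 12 XOR 0 = 12.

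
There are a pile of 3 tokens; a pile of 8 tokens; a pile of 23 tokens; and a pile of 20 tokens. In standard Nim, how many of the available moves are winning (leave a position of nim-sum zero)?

Write each in binary and XOR column by column:
  00011  (3)
  01000  (8)
  10111  (23)
  10100  (20)
  -----
  01000  (8)
The overall nim-sum is X = 8. A pile of size p has a winning move iff p XOR X < p (reduce it to p XOR X).
  3: 3 XOR 8 = 11 ≥ 3 — no move.
  8: 8 XOR 8 = 0 < 8 — winning move (to 0).
  23: 23 XOR 8 = 31 ≥ 23 — no move.
  20: 20 XOR 8 = 28 ≥ 20 — no move.
That gives 1 winning move.

1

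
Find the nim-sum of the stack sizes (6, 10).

In binary:
  0110  (6)
  1010  (10)
  ----
  1100  (12)

12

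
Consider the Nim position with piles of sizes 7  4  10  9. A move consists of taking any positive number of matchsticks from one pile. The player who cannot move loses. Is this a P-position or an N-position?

P-position

Nim-sum: 7 XOR 4 XOR 10 XOR 9 = 0.
The nim-sum is 0, so this is a P-position: the player to move is in a losing position under optimal play.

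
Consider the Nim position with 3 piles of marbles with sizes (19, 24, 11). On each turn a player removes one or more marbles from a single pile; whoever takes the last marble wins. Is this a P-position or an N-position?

P-position

Compute the nim-sum pairwise:
19 ^ 24 = 11
11 ^ 11 = 0
The nim-sum is 0, so this is a P-position: the player to move is in a losing position under optimal play.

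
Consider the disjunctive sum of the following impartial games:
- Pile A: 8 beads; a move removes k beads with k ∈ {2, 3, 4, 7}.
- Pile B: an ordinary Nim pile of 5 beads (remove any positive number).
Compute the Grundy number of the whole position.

4

For pile A, compute g(0), g(1), … with moves {2, 3, 4, 7}:
g(0) = mex{} = 0
g(1) = mex{} = 0
g(2) = mex{0} = 1
g(3) = mex{0} = 1
g(4) = mex{0,1} = 2
g(5) = mex{0,1} = 2
g(6) = mex{1,2} = 0
g(7) = mex{0,1,2} = 3
g(8) = mex{0,2} = 1
So g(8) = 1.
Pile B is a plain Nim pile of size 5, so its Grundy value is 5.
By the Sprague-Grundy theorem, the Grundy value of a sum of independent games is the XOR of the component values.
Combined value = 1 XOR 5 = 4.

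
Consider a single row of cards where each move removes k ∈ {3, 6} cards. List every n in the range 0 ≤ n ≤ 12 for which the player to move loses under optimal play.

0, 1, 2, 9, 10, 11

Build the Grundy sequence with g(k) = mex{g(k−s) : s ∈ {3, 6}, s ≤ k}:
k:     0  1  2  3  4  5  6  7  8  9 10 11 12
g(k):  0  0  0  1  1  1  2  2  2  0  0  0  1
The P-positions (g = 0) in 0..12 are 0, 1, 2, 9, 10, 11.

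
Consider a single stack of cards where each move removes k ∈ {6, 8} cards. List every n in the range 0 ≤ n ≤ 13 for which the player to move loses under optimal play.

0, 1, 2, 3, 4, 5

Grundy values for subtraction set {6, 8}:
k:     0  1  2  3  4  5  6  7  8  9 10 11 12 13
g(k):  0  0  0  0  0  0  1  1  1  1  1  1  2  2
The P-positions (g = 0) in 0..13 are 0, 1, 2, 3, 4, 5.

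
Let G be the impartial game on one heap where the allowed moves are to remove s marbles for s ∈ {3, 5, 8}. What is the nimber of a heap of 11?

Build the Grundy sequence with g(k) = mex{g(k−s) : s ∈ {3, 5, 8}, s ≤ k}:
k:     0  1  2  3  4  5  6  7  8  9 10 11
g(k):  0  0  0  1  1  1  2  2  2  3  3  0
So g(11) = 0.

0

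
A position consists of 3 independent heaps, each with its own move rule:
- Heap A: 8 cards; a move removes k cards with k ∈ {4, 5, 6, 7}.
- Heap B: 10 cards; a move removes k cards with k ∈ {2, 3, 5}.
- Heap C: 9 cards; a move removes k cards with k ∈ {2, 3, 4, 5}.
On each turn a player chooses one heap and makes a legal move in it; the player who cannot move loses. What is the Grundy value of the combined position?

2

Grundy values for heap A (subtraction set {4, 5, 6, 7}):
g(0) = mex{} = 0
g(1) = mex{} = 0
g(2) = mex{} = 0
g(3) = mex{} = 0
g(4) = mex{0} = 1
g(5) = mex{0} = 1
g(6) = mex{0} = 1
g(7) = mex{0} = 1
g(8) = mex{0,1} = 2
So g(8) = 2.
For heap B, compute g(0), g(1), … with moves {2, 3, 5}:
k:     0  1  2  3  4  5  6  7  8  9 10
g(k):  0  0  1  1  2  2  3  0  0  1  1
So g(10) = 1.
Build the Grundy sequence for heap C with g(k) = mex{g(k−s) : s ∈ {2, 3, 4, 5}, s ≤ k}:
g(0) = mex{} = 0
g(1) = mex{} = 0
g(2) = mex{0} = 1
g(3) = mex{0} = 1
g(4) = mex{0,1} = 2
g(5) = mex{0,1} = 2
g(6) = mex{0,1,2} = 3
g(7) = mex{1,2} = 0
g(8) = mex{1,2,3} = 0
g(9) = mex{0,2,3} = 1
So g(9) = 1.
By the Sprague-Grundy theorem, the Grundy value of a sum of independent games is the XOR of the component values.
Combined value = 2 XOR 1 XOR 1 = 2.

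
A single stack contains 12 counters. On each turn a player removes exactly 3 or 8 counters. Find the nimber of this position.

0

Build the Grundy sequence with g(k) = mex{g(k−s) : s ∈ {3, 8}, s ≤ k}:
g(0) = mex{} = 0
g(1) = mex{} = 0
g(2) = mex{} = 0
g(3) = mex{0} = 1
g(4) = mex{0} = 1
g(5) = mex{0} = 1
g(6) = mex{1} = 0
g(7) = mex{1} = 0
g(8) = mex{0,1} = 2
g(9) = mex{0} = 1
g(10) = mex{0} = 1
g(11) = mex{1,2} = 0
g(12) = mex{1} = 0
So g(12) = 0.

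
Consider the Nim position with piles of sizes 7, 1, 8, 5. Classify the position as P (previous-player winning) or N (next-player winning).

N-position

Nim-sum: 7 XOR 1 XOR 8 XOR 5 = 11.
The nim-sum is 11 ≠ 0, so this is an N-position: the player to move can win.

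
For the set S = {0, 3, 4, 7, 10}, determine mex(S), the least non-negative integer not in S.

1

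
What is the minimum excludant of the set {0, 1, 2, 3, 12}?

4

The values 0, 1, 2, 3 are all present; 4 is the first non-negative integer missing from the set.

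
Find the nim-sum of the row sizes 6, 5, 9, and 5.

Nim-sum: 6 ^ 5 ^ 9 ^ 5 = 15.

15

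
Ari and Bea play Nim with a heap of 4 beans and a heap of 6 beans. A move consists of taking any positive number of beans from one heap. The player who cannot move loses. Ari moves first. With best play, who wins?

Ari wins

Nim-sum: 4 ⊕ 6 = 2.
The nim-sum is 2 ≠ 0, so this is an N-position: the player to move can win; Ari has a winning move.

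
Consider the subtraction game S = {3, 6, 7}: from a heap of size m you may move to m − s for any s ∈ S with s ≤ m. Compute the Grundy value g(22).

Build the Grundy sequence with g(k) = mex{g(k−s) : s ∈ {3, 6, 7}, s ≤ k}:
k:     0  1  2  3  4  5  6  7  8  9 10 11 12 13 14 15 16 17 18 19 20 21 22
g(k):  0  0  0  1  1  1  2  2  2  3  0  0  0  1  1  1  2  2  2  3  0  0  0
So g(22) = 0.

0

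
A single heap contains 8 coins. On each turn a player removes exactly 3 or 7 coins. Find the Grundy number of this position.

2

Grundy values for subtraction set {3, 7}:
k:     0  1  2  3  4  5  6  7  8
g(k):  0  0  0  1  1  1  0  2  2
So g(8) = 2.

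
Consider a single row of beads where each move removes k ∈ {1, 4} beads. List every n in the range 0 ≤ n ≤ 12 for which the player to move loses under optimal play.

0, 2, 5, 7, 10, 12

Build the Grundy sequence with g(k) = mex{g(k−s) : s ∈ {1, 4}, s ≤ k}:
g(0) = mex{} = 0
g(1) = mex{0} = 1
g(2) = mex{1} = 0
g(3) = mex{0} = 1
g(4) = mex{0,1} = 2
g(5) = mex{1,2} = 0
g(6) = mex{0} = 1
g(7) = mex{1} = 0
g(8) = mex{0,2} = 1
g(9) = mex{0,1} = 2
g(10) = mex{1,2} = 0
g(11) = mex{0} = 1
g(12) = mex{1} = 0
The P-positions (g = 0) in 0..12 are 0, 2, 5, 7, 10, 12.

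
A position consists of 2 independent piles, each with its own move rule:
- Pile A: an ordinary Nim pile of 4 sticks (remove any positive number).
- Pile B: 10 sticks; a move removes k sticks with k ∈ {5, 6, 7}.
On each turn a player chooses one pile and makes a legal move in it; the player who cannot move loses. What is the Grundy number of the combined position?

6

Pile A is a plain Nim pile of size 4, so its Grundy value is 4.
Grundy values for pile B (subtraction set {5, 6, 7}):
g(0) = mex{} = 0
g(1) = mex{} = 0
g(2) = mex{} = 0
g(3) = mex{} = 0
g(4) = mex{} = 0
g(5) = mex{0} = 1
g(6) = mex{0} = 1
g(7) = mex{0} = 1
g(8) = mex{0} = 1
g(9) = mex{0} = 1
g(10) = mex{0,1} = 2
So g(10) = 2.
By the Sprague-Grundy theorem, the Grundy value of a sum of independent games is the XOR of the component values.
Combined value = 4 XOR 2 = 6.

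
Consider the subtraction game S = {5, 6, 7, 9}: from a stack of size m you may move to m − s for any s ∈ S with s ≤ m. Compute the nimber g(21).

1

Build the Grundy sequence with g(k) = mex{g(k−s) : s ∈ {5, 6, 7, 9}, s ≤ k}:
k:     0  1  2  3  4  5  6  7  8  9 10 11 12 13 14 15 16 17 18 19 20 21
g(k):  0  0  0  0  0  1  1  1  1  1  2  2  2  2  0  0  0  0  0  1  1  1
So g(21) = 1.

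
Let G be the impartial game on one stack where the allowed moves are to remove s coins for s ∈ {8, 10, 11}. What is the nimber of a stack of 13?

Grundy values for subtraction set {8, 10, 11}:
k:     0  1  2  3  4  5  6  7  8  9 10 11 12 13
g(k):  0  0  0  0  0  0  0  0  1  1  1  1  1  1
So g(13) = 1.

1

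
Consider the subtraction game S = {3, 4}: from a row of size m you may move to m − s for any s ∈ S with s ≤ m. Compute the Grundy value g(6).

2

Grundy values for subtraction set {3, 4}:
g(0) = mex{} = 0
g(1) = mex{} = 0
g(2) = mex{} = 0
g(3) = mex{0} = 1
g(4) = mex{0} = 1
g(5) = mex{0} = 1
g(6) = mex{0,1} = 2
So g(6) = 2.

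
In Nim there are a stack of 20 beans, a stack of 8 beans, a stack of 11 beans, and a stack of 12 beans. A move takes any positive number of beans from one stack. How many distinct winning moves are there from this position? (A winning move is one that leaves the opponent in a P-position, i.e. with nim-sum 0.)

Nim-sum: 20 ^ 8 ^ 11 ^ 12 = 27.
The overall nim-sum is X = 27. A stack of size p has a winning move iff p XOR X < p (reduce it to p XOR X).
  20: 20 XOR 27 = 15 < 20 — winning move (to 15).
  8: 8 XOR 27 = 19 ≥ 8 — no move.
  11: 11 XOR 27 = 16 ≥ 11 — no move.
  12: 12 XOR 27 = 23 ≥ 12 — no move.
That gives 1 winning move.

1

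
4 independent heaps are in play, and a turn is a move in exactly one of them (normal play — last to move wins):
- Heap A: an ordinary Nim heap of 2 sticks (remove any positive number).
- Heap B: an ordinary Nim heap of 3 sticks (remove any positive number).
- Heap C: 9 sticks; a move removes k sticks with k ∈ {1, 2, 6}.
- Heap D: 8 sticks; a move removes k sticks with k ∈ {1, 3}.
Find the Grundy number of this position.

3

Heap A is a plain Nim heap of size 2, so its Grundy value is 2.
Heap B is a plain Nim heap of size 3, so its Grundy value is 3.
Grundy values for heap C (subtraction set {1, 2, 6}):
g(0) = mex{} = 0
g(1) = mex{0} = 1
g(2) = mex{0,1} = 2
g(3) = mex{1,2} = 0
g(4) = mex{0,2} = 1
g(5) = mex{0,1} = 2
g(6) = mex{0,1,2} = 3
g(7) = mex{1,2,3} = 0
g(8) = mex{0,2,3} = 1
g(9) = mex{0,1} = 2
So g(9) = 2.
Build the Grundy sequence for heap D with g(k) = mex{g(k−s) : s ∈ {1, 3}, s ≤ k}:
k:     0  1  2  3  4  5  6  7  8
g(k):  0  1  0  1  0  1  0  1  0
So g(8) = 0.
By the Sprague-Grundy theorem, the Grundy value of a sum of independent games is the XOR of the component values.
Combined value = 2 XOR 3 XOR 2 XOR 0 = 3.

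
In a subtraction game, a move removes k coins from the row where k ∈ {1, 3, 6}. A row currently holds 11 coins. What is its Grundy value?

Compute g(0), g(1), … for moves {1, 3, 6}:
g(0) = mex{} = 0
g(1) = mex{0} = 1
g(2) = mex{1} = 0
g(3) = mex{0} = 1
g(4) = mex{1} = 0
g(5) = mex{0} = 1
g(6) = mex{0,1} = 2
g(7) = mex{0,1,2} = 3
g(8) = mex{0,1,3} = 2
g(9) = mex{1,2} = 0
g(10) = mex{0,3} = 1
g(11) = mex{1,2} = 0
So g(11) = 0.

0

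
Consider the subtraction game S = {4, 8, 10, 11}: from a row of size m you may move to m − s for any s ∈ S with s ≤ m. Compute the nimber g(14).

3

Grundy values for subtraction set {4, 8, 10, 11}:
g(0) = mex{} = 0
g(1) = mex{} = 0
g(2) = mex{} = 0
g(3) = mex{} = 0
g(4) = mex{0} = 1
g(5) = mex{0} = 1
g(6) = mex{0} = 1
g(7) = mex{0} = 1
g(8) = mex{0,1} = 2
g(9) = mex{0,1} = 2
g(10) = mex{0,1} = 2
g(11) = mex{0,1} = 2
g(12) = mex{0,1,2} = 3
g(13) = mex{0,1,2} = 3
g(14) = mex{0,1,2} = 3
So g(14) = 3.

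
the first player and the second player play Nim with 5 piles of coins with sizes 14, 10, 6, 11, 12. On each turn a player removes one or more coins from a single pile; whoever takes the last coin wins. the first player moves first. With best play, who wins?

the first player wins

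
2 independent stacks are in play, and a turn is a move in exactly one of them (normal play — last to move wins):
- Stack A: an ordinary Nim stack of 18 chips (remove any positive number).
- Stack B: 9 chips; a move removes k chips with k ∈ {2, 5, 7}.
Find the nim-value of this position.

16

Stack A is a plain Nim stack of size 18, so its Grundy value is 18.
Build the Grundy sequence for stack B with g(k) = mex{g(k−s) : s ∈ {2, 5, 7}, s ≤ k}:
k:     0  1  2  3  4  5  6  7  8  9
g(k):  0  0  1  1  0  2  1  3  2  2
So g(9) = 2.
By the Sprague-Grundy theorem, the Grundy value of a sum of independent games is the XOR of the component values.
Combined value = 18 ⊕ 2 = 16.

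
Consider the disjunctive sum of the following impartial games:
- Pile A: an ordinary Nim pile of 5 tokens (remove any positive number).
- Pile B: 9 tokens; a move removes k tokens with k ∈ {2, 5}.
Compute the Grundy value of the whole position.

Pile A is a plain Nim pile of size 5, so its Grundy value is 5.
Grundy values for pile B (subtraction set {2, 5}):
k:     0  1  2  3  4  5  6  7  8  9
g(k):  0  0  1  1  0  2  1  0  0  1
So g(9) = 1.
The value of a disjunctive sum is the nim-sum of the parts.
Combined value = 5 ⊕ 1 = 4.

4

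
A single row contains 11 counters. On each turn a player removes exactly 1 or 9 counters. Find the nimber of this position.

Grundy values for subtraction set {1, 9}:
g(0) = mex{} = 0
g(1) = mex{0} = 1
g(2) = mex{1} = 0
g(3) = mex{0} = 1
g(4) = mex{1} = 0
g(5) = mex{0} = 1
g(6) = mex{1} = 0
g(7) = mex{0} = 1
g(8) = mex{1} = 0
g(9) = mex{0} = 1
g(10) = mex{1} = 0
g(11) = mex{0} = 1
So g(11) = 1.

1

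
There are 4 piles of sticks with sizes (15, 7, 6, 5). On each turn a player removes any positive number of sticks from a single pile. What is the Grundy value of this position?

11

Nim-sum: 15 ^ 7 ^ 6 ^ 5 = 11.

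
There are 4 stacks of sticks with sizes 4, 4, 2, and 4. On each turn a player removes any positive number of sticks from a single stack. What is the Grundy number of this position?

6

Nim-sum: 4 ^ 4 ^ 2 ^ 4 = 6.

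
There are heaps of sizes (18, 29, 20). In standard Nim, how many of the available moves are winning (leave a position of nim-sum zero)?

3

In binary:
  10010  (18)
  11101  (29)
  10100  (20)
  -----
  11011  (27)
The overall nim-sum is X = 27. A heap of size p has a winning move iff p XOR X < p (reduce it to p XOR X).
  18: 18 XOR 27 = 9 < 18 — winning move (to 9).
  29: 29 XOR 27 = 6 < 29 — winning move (to 6).
  20: 20 XOR 27 = 15 < 20 — winning move (to 15).
That gives 3 winning moves.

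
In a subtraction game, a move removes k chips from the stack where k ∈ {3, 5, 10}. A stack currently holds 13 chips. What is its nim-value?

2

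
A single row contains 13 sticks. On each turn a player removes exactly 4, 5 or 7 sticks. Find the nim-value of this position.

Build the Grundy sequence with g(k) = mex{g(k−s) : s ∈ {4, 5, 7}, s ≤ k}:
k:     0  1  2  3  4  5  6  7  8  9 10 11 12 13
g(k):  0  0  0  0  1  1  1  1  2  2  2  0  0  0
So g(13) = 0.

0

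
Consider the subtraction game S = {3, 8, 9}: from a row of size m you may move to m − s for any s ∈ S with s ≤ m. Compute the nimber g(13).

0

Compute g(0), g(1), … for moves {3, 8, 9}:
g(0) = mex{} = 0
g(1) = mex{} = 0
g(2) = mex{} = 0
g(3) = mex{0} = 1
g(4) = mex{0} = 1
g(5) = mex{0} = 1
g(6) = mex{1} = 0
g(7) = mex{1} = 0
g(8) = mex{0,1} = 2
g(9) = mex{0} = 1
g(10) = mex{0} = 1
g(11) = mex{0,1,2} = 3
g(12) = mex{1} = 0
g(13) = mex{1} = 0
So g(13) = 0.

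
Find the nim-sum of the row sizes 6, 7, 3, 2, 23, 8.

31

Nim-sum: 6 ^ 7 ^ 3 ^ 2 ^ 23 ^ 8 = 31.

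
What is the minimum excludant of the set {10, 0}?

0 is in the set but 1 is not, so the mex is 1.

1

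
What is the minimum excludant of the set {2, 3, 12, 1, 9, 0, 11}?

4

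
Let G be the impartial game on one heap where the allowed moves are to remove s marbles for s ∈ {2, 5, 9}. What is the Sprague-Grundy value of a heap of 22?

Build the Grundy sequence with g(k) = mex{g(k−s) : s ∈ {2, 5, 9}, s ≤ k}:
k:     0  1  2  3  4  5  6  7  8  9 10 11 12 13 14 15 16 17 18 19 20 21 22
g(k):  0  0  1  1  0  2  1  0  0  1  1  0  2  1  0  0  1  1  0  2  1  0  0
So g(22) = 0.

0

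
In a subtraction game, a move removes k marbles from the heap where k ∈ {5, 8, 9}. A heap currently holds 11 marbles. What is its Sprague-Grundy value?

2

Grundy values for subtraction set {5, 8, 9}:
g(0) = mex{} = 0
g(1) = mex{} = 0
g(2) = mex{} = 0
g(3) = mex{} = 0
g(4) = mex{} = 0
g(5) = mex{0} = 1
g(6) = mex{0} = 1
g(7) = mex{0} = 1
g(8) = mex{0} = 1
g(9) = mex{0} = 1
g(10) = mex{0,1} = 2
g(11) = mex{0,1} = 2
So g(11) = 2.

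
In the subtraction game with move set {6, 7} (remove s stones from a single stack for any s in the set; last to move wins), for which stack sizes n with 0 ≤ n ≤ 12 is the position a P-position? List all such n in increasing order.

0, 1, 2, 3, 4, 5

Compute g(0), g(1), … for moves {6, 7}:
k:     0  1  2  3  4  5  6  7  8  9 10 11 12
g(k):  0  0  0  0  0  0  1  1  1  1  1  1  2
The P-positions (g = 0) in 0..12 are 0, 1, 2, 3, 4, 5.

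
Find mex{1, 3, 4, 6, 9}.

0 is not in the set, so the mex is 0.

0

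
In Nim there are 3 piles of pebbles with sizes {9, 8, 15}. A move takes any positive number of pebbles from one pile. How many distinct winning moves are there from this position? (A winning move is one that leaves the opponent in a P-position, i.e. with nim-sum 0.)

3

In binary:
  1001  (9)
  1000  (8)
  1111  (15)
  ----
  1110  (14)
The overall nim-sum is X = 14. A pile of size p has a winning move iff p XOR X < p (reduce it to p XOR X).
  9: 9 XOR 14 = 7 < 9 — winning move (to 7).
  8: 8 XOR 14 = 6 < 8 — winning move (to 6).
  15: 15 XOR 14 = 1 < 15 — winning move (to 1).
That gives 3 winning moves.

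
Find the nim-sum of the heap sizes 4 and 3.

7

Nim-sum: 4 ⊕ 3 = 7.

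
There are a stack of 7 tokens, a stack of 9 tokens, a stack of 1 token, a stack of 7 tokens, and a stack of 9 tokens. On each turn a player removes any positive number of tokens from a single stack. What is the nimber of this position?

Compute the nim-sum pairwise:
7 ⊕ 9 = 14
14 ⊕ 1 = 15
15 ⊕ 7 = 8
8 ⊕ 9 = 1

1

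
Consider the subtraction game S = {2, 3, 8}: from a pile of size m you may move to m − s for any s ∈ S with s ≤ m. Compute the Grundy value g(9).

Build the Grundy sequence with g(k) = mex{g(k−s) : s ∈ {2, 3, 8}, s ≤ k}:
k:     0  1  2  3  4  5  6  7  8  9
g(k):  0  0  1  1  2  0  0  1  1  2
So g(9) = 2.

2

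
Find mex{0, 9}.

1

0 is in the set but 1 is not, so the mex is 1.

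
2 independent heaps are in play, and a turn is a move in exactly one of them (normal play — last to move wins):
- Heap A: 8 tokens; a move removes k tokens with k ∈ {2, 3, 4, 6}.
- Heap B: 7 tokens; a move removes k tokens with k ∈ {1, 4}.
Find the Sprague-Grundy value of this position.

0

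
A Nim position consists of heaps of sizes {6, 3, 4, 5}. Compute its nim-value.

4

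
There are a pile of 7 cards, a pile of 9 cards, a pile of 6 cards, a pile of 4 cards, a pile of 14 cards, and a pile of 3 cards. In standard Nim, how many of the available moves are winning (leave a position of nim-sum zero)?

Nim-sum: 7 ⊕ 9 ⊕ 6 ⊕ 4 ⊕ 14 ⊕ 3 = 1.
The overall nim-sum is X = 1. A pile of size p has a winning move iff p XOR X < p (reduce it to p XOR X).
  7: 7 XOR 1 = 6 < 7 — winning move (to 6).
  9: 9 XOR 1 = 8 < 9 — winning move (to 8).
  6: 6 XOR 1 = 7 ≥ 6 — no move.
  4: 4 XOR 1 = 5 ≥ 4 — no move.
  14: 14 XOR 1 = 15 ≥ 14 — no move.
  3: 3 XOR 1 = 2 < 3 — winning move (to 2).
That gives 3 winning moves.

3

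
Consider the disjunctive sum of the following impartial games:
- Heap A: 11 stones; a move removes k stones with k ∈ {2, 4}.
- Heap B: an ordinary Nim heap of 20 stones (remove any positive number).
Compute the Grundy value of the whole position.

22

Grundy values for heap A (subtraction set {2, 4}):
k:     0  1  2  3  4  5  6  7  8  9 10 11
g(k):  0  0  1  1  2  2  0  0  1  1  2  2
So g(11) = 2.
Heap B is a plain Nim heap of size 20, so its Grundy value is 20.
By the Sprague-Grundy theorem, the Grundy value of a sum of independent games is the XOR of the component values.
Combined value = 2 ⊕ 20 = 22.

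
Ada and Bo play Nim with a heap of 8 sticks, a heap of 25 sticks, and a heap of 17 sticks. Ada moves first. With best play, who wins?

Nim-sum: 8 ^ 25 ^ 17 = 0.
The nim-sum is 0, so this is a P-position: the player to move is in a losing position under optimal play; Ada is about to move from it and so loses — Bo wins.

Bo wins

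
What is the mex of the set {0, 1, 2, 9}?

The values 0, 1, 2 are all present; 3 is the first non-negative integer missing from the set.

3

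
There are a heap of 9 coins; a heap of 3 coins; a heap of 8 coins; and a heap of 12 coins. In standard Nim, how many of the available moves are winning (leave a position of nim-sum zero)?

3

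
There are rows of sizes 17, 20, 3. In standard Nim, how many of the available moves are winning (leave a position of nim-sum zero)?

1

Write each in binary and XOR column by column:
  10001  (17)
  10100  (20)
  00011  (3)
  -----
  00110  (6)
The overall nim-sum is X = 6. A row of size p has a winning move iff p XOR X < p (reduce it to p XOR X).
  17: 17 XOR 6 = 23 ≥ 17 — no move.
  20: 20 XOR 6 = 18 < 20 — winning move (to 18).
  3: 3 XOR 6 = 5 ≥ 3 — no move.
That gives 1 winning move.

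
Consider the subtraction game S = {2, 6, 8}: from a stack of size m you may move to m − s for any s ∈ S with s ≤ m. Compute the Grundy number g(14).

Build the Grundy sequence with g(k) = mex{g(k−s) : s ∈ {2, 6, 8}, s ≤ k}:
k:     0  1  2  3  4  5  6  7  8  9 10 11 12 13 14
g(k):  0  0  1  1  0  0  1  1  2  2  3  3  2  2  0
So g(14) = 0.

0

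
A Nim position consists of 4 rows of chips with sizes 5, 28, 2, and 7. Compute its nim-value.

Write each in binary and XOR column by column:
  00101  (5)
  11100  (28)
  00010  (2)
  00111  (7)
  -----
  11100  (28)

28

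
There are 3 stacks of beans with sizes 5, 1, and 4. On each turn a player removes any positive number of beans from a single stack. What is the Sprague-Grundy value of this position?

0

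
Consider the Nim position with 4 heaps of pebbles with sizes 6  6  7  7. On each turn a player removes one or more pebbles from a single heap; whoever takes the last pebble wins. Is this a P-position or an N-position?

P-position

Compute the nim-sum pairwise:
6 XOR 6 = 0
0 XOR 7 = 7
7 XOR 7 = 0
The nim-sum is 0, so this is a P-position: the player to move is in a losing position under optimal play.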